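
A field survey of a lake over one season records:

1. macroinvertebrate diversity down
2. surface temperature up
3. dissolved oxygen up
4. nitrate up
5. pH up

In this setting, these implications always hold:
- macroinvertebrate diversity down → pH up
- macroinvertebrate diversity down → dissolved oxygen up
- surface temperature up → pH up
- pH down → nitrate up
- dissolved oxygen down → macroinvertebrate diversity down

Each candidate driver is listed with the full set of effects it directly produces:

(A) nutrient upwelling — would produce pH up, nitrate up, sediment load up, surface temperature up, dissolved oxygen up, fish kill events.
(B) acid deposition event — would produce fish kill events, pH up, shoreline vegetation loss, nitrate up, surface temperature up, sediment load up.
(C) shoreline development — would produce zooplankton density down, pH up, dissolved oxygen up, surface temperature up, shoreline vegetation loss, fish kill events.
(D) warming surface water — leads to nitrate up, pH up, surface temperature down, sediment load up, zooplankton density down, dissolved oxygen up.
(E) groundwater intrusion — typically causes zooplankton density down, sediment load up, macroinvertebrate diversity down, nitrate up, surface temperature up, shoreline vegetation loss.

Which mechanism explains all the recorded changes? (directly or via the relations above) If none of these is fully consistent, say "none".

Testing each hypothesis:
(A) nutrient upwelling — does not account for macroinvertebrate diversity down
(B) acid deposition event — macroinvertebrate diversity down -; surface temperature up +; dissolved oxygen up -; nitrate up +; pH up +
(C) shoreline development — does not account for macroinvertebrate diversity down, nitrate up
(D) warming surface water — fails on macroinvertebrate diversity down, surface temperature up (predicts surface temperature down, not surface temperature up)
(E) groundwater intrusion — accounts for every observation (dissolved oxygen up via macroinvertebrate diversity down → dissolved oxygen up)
Only (E) is consistent with every observation.

E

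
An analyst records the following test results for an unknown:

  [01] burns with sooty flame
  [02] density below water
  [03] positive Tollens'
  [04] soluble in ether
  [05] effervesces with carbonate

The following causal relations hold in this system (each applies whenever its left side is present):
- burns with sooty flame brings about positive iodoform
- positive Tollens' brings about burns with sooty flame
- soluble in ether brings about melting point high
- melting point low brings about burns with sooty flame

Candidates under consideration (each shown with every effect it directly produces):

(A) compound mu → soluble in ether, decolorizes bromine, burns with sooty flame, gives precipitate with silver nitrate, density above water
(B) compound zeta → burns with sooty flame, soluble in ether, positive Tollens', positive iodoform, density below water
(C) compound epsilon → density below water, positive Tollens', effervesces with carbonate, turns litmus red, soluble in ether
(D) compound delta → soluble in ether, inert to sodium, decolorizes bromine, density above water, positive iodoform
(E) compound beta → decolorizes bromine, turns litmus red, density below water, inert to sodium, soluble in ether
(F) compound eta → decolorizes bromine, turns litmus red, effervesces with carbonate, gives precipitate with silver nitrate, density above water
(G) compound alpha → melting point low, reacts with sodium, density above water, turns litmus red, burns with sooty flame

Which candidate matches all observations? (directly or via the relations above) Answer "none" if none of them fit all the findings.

C

Testing each hypothesis:
(A) compound mu — burns with sooty flame match; density below water miss; positive Tollens' miss; soluble in ether match; effervesces with carbonate miss
(B) compound zeta — burns with sooty flame match; density below water match; positive Tollens' match; soluble in ether match; effervesces with carbonate miss
(C) compound epsilon — burns with sooty flame match (through positive Tollens' → burns with sooty flame); density below water match; positive Tollens' match; soluble in ether match; effervesces with carbonate match
(D) compound delta — fails on burns with sooty flame, density below water, positive Tollens', effervesces with carbonate (predicts density above water, not density below water)
(E) compound beta — burns with sooty flame miss; density below water match; positive Tollens' miss; soluble in ether match; effervesces with carbonate miss
(F) compound eta — burns with sooty flame miss; density below water miss; positive Tollens' miss; soluble in ether miss; effervesces with carbonate match
(G) compound alpha — fails on density below water, positive Tollens', soluble in ether, effervesces with carbonate (predicts density above water, not density below water)
(C) is the only candidate with no mismatches.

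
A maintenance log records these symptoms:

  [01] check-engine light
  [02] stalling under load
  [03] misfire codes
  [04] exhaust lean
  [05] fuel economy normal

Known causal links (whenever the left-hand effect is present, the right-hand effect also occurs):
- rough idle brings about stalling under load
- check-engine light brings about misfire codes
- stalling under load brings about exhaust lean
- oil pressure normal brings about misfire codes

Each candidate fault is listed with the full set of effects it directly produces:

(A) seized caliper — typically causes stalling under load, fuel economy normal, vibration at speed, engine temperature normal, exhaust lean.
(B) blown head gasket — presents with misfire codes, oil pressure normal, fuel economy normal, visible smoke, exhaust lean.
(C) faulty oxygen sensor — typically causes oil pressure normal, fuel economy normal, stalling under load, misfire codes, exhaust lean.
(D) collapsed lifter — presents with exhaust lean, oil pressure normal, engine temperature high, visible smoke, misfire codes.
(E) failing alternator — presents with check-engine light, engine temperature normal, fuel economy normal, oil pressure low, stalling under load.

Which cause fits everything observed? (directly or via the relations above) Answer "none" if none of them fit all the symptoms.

E

For each candidate, compare predicted effects to what was observed:
(A) seized caliper — does not account for check-engine light, misfire codes
(B) blown head gasket — does not account for check-engine light, stalling under load
(C) faulty oxygen sensor — check-engine light ✗; stalling under load ✓; misfire codes ✓; exhaust lean ✓; fuel economy normal ✓
(D) collapsed lifter — does not account for check-engine light, stalling under load, fuel economy normal
(E) failing alternator — check-engine light ✓; stalling under load ✓; misfire codes ✓ (by check-engine light → misfire codes); exhaust lean ✓ (by stalling under load → exhaust lean); fuel economy normal ✓
(E) alone accounts for all the evidence.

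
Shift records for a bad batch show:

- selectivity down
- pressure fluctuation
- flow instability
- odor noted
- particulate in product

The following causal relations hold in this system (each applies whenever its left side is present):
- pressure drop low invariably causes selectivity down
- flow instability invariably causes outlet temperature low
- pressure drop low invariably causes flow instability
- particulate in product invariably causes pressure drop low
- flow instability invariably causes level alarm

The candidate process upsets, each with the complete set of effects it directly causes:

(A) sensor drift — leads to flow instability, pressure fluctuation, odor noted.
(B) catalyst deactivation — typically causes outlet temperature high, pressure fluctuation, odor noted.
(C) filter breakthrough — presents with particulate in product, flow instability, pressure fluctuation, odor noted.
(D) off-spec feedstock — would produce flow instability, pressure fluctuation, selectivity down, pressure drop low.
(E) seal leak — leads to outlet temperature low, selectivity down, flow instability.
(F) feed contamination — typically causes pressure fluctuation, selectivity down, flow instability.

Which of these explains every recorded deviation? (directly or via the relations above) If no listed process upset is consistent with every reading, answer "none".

C

For each candidate, compare predicted effects to what was observed:
(A) sensor drift — does not account for selectivity down, particulate in product
(B) catalyst deactivation — does not account for selectivity down, flow instability, particulate in product
(C) filter breakthrough — accounts for every observation (selectivity down by particulate in product → pressure drop low → selectivity down)
(D) off-spec feedstock — does not account for odor noted, particulate in product
(E) seal leak — does not account for pressure fluctuation, odor noted, particulate in product
(F) feed contamination — selectivity down match; pressure fluctuation match; flow instability match; odor noted miss; particulate in product miss
(C) alone accounts for all the evidence.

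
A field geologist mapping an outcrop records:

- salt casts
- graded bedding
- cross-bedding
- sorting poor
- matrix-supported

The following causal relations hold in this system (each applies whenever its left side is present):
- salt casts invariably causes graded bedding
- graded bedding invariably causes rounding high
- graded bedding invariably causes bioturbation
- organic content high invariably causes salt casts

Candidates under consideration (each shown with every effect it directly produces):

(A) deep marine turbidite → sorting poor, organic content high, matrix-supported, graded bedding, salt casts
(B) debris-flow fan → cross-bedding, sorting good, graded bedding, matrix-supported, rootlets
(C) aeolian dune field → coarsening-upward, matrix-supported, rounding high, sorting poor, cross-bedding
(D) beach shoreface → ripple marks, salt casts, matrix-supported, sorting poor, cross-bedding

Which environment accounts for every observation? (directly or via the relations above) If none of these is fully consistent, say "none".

D

For each candidate, compare predicted effects to what was observed:
(A) deep marine turbidite — salt casts ✓; graded bedding ✓; cross-bedding ✗; sorting poor ✓; matrix-supported ✓
(B) debris-flow fan — salt casts ✗; graded bedding ✓; cross-bedding ✓; sorting poor ✗; matrix-supported ✓
(C) aeolian dune field — does not account for salt casts, graded bedding
(D) beach shoreface — accounts for every observation (graded bedding by salt casts → graded bedding)
Only (D) is consistent with every observation.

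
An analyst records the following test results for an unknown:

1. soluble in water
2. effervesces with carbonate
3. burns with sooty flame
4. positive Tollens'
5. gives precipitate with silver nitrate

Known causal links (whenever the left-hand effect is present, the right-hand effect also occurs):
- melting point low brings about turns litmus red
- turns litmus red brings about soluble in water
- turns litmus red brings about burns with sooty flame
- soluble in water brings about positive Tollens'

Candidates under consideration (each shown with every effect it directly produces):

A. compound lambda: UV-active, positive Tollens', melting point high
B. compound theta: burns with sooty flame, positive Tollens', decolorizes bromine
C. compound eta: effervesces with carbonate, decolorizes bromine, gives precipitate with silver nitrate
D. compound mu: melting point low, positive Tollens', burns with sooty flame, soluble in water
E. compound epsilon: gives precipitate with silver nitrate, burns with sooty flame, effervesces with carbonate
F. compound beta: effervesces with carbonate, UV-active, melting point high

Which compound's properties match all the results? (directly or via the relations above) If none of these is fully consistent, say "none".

none

For each candidate, compare predicted effects to what was observed:
(A) compound lambda — does not account for soluble in water, effervesces with carbonate, burns with sooty flame, gives precipitate with silver nitrate
(B) compound theta — soluble in water ✗; effervesces with carbonate ✗; burns with sooty flame ✓; positive Tollens' ✓; gives precipitate with silver nitrate ✗
(C) compound eta — does not account for soluble in water, burns with sooty flame, positive Tollens'
(D) compound mu — soluble in water ✓; effervesces with carbonate ✗; burns with sooty flame ✓; positive Tollens' ✓; gives precipitate with silver nitrate ✗
(E) compound epsilon — soluble in water ✗; effervesces with carbonate ✓; burns with sooty flame ✓; positive Tollens' ✗; gives precipitate with silver nitrate ✓
(F) compound beta — does not account for soluble in water, burns with sooty flame, positive Tollens', gives precipitate with silver nitrate
None of the listed candidates fits everything.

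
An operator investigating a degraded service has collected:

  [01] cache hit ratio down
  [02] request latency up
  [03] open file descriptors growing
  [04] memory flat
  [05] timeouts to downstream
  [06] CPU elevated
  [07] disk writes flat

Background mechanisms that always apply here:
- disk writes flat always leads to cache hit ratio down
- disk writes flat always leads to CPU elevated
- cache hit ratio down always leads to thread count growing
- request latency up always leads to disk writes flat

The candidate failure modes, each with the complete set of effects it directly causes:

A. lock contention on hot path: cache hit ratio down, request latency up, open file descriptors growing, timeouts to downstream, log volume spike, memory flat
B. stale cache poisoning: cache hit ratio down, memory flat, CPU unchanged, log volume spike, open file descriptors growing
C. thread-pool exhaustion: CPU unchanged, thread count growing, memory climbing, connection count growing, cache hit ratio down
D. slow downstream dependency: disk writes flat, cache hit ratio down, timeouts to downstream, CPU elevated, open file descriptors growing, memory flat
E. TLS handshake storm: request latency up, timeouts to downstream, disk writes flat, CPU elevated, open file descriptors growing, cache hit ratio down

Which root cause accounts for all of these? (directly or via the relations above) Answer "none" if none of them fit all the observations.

For each candidate, compare predicted effects to what was observed:
(A) lock contention on hot path — cache hit ratio down match; request latency up match; open file descriptors growing match; memory flat match; timeouts to downstream match; CPU elevated match (by request latency up → disk writes flat → CPU elevated); disk writes flat match (by request latency up → disk writes flat)
(B) stale cache poisoning — fails on request latency up, timeouts to downstream, CPU elevated, disk writes flat (predicts CPU unchanged, not CPU elevated)
(C) thread-pool exhaustion — fails on request latency up, open file descriptors growing, memory flat, timeouts to downstream, CPU elevated, disk writes flat (predicts memory climbing, not memory flat; predicts CPU unchanged, not CPU elevated)
(D) slow downstream dependency — does not account for request latency up
(E) TLS handshake storm — does not account for memory flat
Only (A) is consistent with every observation.

A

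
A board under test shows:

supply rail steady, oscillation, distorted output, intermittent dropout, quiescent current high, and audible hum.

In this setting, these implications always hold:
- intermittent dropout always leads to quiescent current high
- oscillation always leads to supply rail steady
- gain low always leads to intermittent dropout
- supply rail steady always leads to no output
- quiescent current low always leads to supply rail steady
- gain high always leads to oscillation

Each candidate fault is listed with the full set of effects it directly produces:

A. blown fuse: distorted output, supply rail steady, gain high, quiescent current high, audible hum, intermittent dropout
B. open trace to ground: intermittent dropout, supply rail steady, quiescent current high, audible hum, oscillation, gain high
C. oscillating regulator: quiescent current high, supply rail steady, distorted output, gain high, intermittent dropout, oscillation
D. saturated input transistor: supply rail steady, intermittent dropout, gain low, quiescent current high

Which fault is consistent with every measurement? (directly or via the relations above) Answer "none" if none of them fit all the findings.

A

Checking each candidate against the observations:
(A) blown fuse — accounts for every observation (oscillation through gain high → oscillation)
(B) open trace to ground — does not account for distorted output
(C) oscillating regulator — does not account for audible hum
(D) saturated input transistor — supply rail steady +; oscillation -; distorted output -; intermittent dropout +; quiescent current high +; audible hum -
(A) alone accounts for all the evidence.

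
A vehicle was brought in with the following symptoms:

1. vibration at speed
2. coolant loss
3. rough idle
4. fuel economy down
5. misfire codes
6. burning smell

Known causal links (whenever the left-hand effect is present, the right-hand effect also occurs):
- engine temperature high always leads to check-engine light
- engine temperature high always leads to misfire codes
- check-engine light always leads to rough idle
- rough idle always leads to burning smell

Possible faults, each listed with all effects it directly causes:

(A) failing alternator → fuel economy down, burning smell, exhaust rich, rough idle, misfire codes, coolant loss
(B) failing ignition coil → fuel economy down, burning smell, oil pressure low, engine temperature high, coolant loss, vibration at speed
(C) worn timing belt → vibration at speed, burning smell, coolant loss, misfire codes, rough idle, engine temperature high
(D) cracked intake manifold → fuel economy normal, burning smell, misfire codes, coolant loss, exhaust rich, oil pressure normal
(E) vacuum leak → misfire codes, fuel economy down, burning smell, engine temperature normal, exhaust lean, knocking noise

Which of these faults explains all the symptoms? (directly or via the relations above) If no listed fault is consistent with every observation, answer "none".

For each candidate, compare predicted effects to what was observed:
(A) failing alternator — does not account for vibration at speed
(B) failing ignition coil — vibration at speed yes; coolant loss yes; rough idle yes (by engine temperature high → check-engine light → rough idle); fuel economy down yes; misfire codes yes (by engine temperature high → misfire codes); burning smell yes
(C) worn timing belt — does not account for fuel economy down
(D) cracked intake manifold — vibration at speed NO; coolant loss yes; rough idle NO; fuel economy down NO; misfire codes yes; burning smell yes
(E) vacuum leak — vibration at speed NO; coolant loss NO; rough idle NO; fuel economy down yes; misfire codes yes; burning smell yes
Only (B) is consistent with every observation.

B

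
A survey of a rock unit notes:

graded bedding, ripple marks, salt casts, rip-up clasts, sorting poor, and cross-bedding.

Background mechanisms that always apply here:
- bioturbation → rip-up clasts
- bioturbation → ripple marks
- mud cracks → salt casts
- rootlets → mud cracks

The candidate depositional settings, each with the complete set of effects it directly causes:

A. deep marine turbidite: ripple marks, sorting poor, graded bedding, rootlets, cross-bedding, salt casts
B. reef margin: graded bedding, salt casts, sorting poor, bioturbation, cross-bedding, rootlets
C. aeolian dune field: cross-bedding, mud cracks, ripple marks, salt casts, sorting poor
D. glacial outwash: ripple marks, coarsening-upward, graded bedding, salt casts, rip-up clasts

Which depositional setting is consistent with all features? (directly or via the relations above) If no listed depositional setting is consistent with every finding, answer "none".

Per-candidate check:
(A) deep marine turbidite — does not account for rip-up clasts
(B) reef margin — accounts for every observation (ripple marks by bioturbation → ripple marks)
(C) aeolian dune field — does not account for graded bedding, rip-up clasts
(D) glacial outwash — does not account for sorting poor, cross-bedding
(B) is the only candidate with no mismatches.

B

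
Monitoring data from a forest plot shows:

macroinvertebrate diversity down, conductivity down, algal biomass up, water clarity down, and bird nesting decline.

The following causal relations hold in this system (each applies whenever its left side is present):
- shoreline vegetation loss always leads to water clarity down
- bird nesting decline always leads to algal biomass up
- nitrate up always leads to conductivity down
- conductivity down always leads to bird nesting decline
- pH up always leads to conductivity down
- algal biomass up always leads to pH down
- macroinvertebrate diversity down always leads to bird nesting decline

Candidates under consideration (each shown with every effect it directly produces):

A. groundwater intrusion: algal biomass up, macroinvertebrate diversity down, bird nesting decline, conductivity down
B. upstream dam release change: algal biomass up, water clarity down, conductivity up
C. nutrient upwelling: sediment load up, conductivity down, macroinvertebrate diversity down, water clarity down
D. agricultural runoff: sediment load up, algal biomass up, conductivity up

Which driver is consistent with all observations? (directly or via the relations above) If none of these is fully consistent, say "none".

Testing each hypothesis:
(A) groundwater intrusion — macroinvertebrate diversity down ✓; conductivity down ✓; algal biomass up ✓; water clarity down ✗; bird nesting decline ✓
(B) upstream dam release change — fails on macroinvertebrate diversity down, conductivity down, bird nesting decline (predicts conductivity up, not conductivity down)
(C) nutrient upwelling — macroinvertebrate diversity down ✓; conductivity down ✓; algal biomass up ✓ (by macroinvertebrate diversity down → bird nesting decline → algal biomass up); water clarity down ✓; bird nesting decline ✓ (by macroinvertebrate diversity down → bird nesting decline)
(D) agricultural runoff — fails on macroinvertebrate diversity down, conductivity down, water clarity down, bird nesting decline (predicts conductivity up, not conductivity down)
(C) is the only candidate with no mismatches.

C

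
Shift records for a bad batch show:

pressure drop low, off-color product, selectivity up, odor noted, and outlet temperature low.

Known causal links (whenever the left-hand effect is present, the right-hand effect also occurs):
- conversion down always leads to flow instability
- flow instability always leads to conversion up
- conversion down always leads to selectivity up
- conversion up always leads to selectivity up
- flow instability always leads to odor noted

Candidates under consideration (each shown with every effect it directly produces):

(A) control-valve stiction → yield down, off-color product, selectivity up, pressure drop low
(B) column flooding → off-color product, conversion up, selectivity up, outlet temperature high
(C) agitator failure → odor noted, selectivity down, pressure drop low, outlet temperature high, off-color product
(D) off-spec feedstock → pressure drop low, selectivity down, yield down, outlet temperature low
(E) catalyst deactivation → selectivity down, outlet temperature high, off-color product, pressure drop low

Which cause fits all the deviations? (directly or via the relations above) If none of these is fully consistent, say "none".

none

Testing each hypothesis:
(A) control-valve stiction — pressure drop low ✓; off-color product ✓; selectivity up ✓; odor noted ✗; outlet temperature low ✗
(B) column flooding — pressure drop low ✗; off-color product ✓; selectivity up ✓; odor noted ✗; outlet temperature low ✗
(C) agitator failure — pressure drop low ✓; off-color product ✓; selectivity up ✗; odor noted ✓; outlet temperature low ✗
(D) off-spec feedstock — pressure drop low ✓; off-color product ✗; selectivity up ✗; odor noted ✗; outlet temperature low ✓
(E) catalyst deactivation — pressure drop low ✓; off-color product ✓; selectivity up ✗; odor noted ✗; outlet temperature low ✗
Every candidate fails on at least one observation.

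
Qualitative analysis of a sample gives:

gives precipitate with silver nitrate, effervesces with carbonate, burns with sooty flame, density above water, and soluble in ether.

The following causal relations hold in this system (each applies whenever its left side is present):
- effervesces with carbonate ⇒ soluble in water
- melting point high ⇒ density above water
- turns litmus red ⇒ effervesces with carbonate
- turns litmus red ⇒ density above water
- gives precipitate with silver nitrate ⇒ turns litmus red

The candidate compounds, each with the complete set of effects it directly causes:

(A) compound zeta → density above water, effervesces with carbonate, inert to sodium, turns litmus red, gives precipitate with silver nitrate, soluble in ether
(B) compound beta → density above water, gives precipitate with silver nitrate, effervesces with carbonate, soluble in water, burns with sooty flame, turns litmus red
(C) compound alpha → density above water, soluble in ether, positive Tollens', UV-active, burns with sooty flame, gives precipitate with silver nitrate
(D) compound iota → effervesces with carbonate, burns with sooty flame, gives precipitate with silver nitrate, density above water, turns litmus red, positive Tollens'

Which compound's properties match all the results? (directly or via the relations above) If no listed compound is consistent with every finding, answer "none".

C

For each candidate, compare predicted effects to what was observed:
(A) compound zeta — gives precipitate with silver nitrate +; effervesces with carbonate +; burns with sooty flame -; density above water +; soluble in ether +
(B) compound beta — gives precipitate with silver nitrate +; effervesces with carbonate +; burns with sooty flame +; density above water +; soluble in ether -
(C) compound alpha — accounts for every observation (effervesces with carbonate via gives precipitate with silver nitrate → turns litmus red → effervesces with carbonate)
(D) compound iota — gives precipitate with silver nitrate +; effervesces with carbonate +; burns with sooty flame +; density above water +; soluble in ether -
Only (C) is consistent with every observation.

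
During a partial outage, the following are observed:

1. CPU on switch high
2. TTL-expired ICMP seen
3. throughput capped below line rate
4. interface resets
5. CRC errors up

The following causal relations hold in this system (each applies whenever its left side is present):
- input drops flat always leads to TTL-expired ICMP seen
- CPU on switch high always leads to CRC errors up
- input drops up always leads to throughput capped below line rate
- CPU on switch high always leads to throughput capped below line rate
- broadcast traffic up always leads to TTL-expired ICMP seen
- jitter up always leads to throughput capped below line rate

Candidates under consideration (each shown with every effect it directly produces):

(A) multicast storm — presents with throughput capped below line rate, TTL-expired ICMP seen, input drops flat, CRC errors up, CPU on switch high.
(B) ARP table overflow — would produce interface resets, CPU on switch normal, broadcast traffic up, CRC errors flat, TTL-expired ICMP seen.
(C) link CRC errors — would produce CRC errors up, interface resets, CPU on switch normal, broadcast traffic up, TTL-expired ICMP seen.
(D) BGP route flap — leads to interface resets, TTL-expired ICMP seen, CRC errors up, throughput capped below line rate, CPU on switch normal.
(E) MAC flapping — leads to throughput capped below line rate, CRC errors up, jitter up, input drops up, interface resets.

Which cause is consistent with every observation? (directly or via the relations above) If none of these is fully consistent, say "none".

none

Checking each candidate against the observations:
(A) multicast storm — CPU on switch high match; TTL-expired ICMP seen match; throughput capped below line rate match; interface resets miss; CRC errors up match
(B) ARP table overflow — CPU on switch high miss; TTL-expired ICMP seen match; throughput capped below line rate miss; interface resets match; CRC errors up miss
(C) link CRC errors — CPU on switch high miss; TTL-expired ICMP seen match; throughput capped below line rate miss; interface resets match; CRC errors up match
(D) BGP route flap — fails on CPU on switch high (predicts CPU on switch normal, not CPU on switch high)
(E) MAC flapping — CPU on switch high miss; TTL-expired ICMP seen miss; throughput capped below line rate match; interface resets match; CRC errors up match
None of the listed candidates fits everything.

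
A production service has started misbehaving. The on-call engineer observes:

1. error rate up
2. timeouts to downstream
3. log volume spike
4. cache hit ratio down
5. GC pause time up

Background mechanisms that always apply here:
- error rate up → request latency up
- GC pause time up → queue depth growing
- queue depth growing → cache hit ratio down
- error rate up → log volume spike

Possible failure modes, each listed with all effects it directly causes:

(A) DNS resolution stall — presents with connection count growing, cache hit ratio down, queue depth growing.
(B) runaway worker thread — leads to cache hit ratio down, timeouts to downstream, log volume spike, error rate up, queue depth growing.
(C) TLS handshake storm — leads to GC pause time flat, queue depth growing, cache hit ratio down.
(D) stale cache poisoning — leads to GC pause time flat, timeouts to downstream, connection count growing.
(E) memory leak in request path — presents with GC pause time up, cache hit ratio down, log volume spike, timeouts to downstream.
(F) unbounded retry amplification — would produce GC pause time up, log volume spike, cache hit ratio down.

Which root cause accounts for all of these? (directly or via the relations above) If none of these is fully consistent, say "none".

Per-candidate check:
(A) DNS resolution stall — error rate up NO; timeouts to downstream NO; log volume spike NO; cache hit ratio down yes; GC pause time up NO
(B) runaway worker thread — error rate up yes; timeouts to downstream yes; log volume spike yes; cache hit ratio down yes; GC pause time up NO
(C) TLS handshake storm — error rate up NO; timeouts to downstream NO; log volume spike NO; cache hit ratio down yes; GC pause time up NO
(D) stale cache poisoning — fails on error rate up, log volume spike, cache hit ratio down, GC pause time up (predicts GC pause time flat, not GC pause time up)
(E) memory leak in request path — error rate up NO; timeouts to downstream yes; log volume spike yes; cache hit ratio down yes; GC pause time up yes
(F) unbounded retry amplification — error rate up NO; timeouts to downstream NO; log volume spike yes; cache hit ratio down yes; GC pause time up yes
Every candidate fails on at least one observation.

none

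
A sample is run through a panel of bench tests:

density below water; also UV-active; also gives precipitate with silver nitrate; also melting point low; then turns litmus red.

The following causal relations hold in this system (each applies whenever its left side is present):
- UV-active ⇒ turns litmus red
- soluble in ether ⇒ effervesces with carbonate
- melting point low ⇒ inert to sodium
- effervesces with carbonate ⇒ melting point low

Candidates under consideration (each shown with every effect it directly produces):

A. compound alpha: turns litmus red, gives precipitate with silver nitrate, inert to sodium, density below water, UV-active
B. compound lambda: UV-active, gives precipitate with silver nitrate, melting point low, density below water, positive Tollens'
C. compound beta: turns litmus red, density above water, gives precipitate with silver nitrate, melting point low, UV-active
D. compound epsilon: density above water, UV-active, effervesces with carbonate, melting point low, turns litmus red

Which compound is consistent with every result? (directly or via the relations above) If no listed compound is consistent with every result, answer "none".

For each candidate, compare predicted effects to what was observed:
(A) compound alpha — density below water match; UV-active match; gives precipitate with silver nitrate match; melting point low miss; turns litmus red match
(B) compound lambda — accounts for every observation (turns litmus red via UV-active → turns litmus red)
(C) compound beta — density below water miss; UV-active match; gives precipitate with silver nitrate match; melting point low match; turns litmus red match
(D) compound epsilon — density below water miss; UV-active match; gives precipitate with silver nitrate miss; melting point low match; turns litmus red match
(B) alone accounts for all the evidence.

B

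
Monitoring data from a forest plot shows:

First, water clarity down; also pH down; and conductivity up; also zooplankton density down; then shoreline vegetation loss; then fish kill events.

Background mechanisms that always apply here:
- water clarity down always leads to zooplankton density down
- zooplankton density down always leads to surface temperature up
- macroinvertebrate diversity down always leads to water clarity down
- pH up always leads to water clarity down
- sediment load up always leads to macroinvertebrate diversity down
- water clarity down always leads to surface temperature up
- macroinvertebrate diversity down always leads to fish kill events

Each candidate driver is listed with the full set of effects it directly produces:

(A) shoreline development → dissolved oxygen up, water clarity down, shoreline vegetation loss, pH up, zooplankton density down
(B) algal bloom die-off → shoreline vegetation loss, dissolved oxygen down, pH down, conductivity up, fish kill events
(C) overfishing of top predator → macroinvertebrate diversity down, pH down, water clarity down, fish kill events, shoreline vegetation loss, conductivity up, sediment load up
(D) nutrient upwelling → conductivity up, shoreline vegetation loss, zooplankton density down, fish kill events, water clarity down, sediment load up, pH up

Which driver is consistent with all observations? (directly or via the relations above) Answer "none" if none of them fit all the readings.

C

For each candidate, compare predicted effects to what was observed:
(A) shoreline development — water clarity down +; pH down -; conductivity up -; zooplankton density down +; shoreline vegetation loss +; fish kill events -
(B) algal bloom die-off — water clarity down -; pH down +; conductivity up +; zooplankton density down -; shoreline vegetation loss +; fish kill events +
(C) overfishing of top predator — water clarity down +; pH down +; conductivity up +; zooplankton density down + (through water clarity down → zooplankton density down); shoreline vegetation loss +; fish kill events +
(D) nutrient upwelling — water clarity down +; pH down -; conductivity up +; zooplankton density down +; shoreline vegetation loss +; fish kill events +
(C) is the only candidate with no mismatches.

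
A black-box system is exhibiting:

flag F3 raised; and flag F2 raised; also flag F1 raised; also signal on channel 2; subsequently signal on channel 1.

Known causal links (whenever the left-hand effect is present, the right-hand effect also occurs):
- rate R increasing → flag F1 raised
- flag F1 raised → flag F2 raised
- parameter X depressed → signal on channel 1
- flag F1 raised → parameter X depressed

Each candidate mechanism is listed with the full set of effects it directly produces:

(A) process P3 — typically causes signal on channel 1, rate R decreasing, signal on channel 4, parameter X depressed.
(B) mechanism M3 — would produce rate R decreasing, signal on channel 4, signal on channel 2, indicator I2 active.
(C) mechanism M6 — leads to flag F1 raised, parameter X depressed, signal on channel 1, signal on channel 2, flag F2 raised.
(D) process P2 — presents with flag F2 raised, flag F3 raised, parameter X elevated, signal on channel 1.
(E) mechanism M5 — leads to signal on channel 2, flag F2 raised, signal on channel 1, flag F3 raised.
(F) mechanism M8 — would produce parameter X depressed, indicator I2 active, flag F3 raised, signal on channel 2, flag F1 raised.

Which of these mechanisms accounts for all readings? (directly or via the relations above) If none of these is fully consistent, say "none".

Per-candidate check:
(A) process P3 — flag F3 raised miss; flag F2 raised miss; flag F1 raised miss; signal on channel 2 miss; signal on channel 1 match
(B) mechanism M3 — flag F3 raised miss; flag F2 raised miss; flag F1 raised miss; signal on channel 2 match; signal on channel 1 miss
(C) mechanism M6 — flag F3 raised miss; flag F2 raised match; flag F1 raised match; signal on channel 2 match; signal on channel 1 match
(D) process P2 — flag F3 raised match; flag F2 raised match; flag F1 raised miss; signal on channel 2 miss; signal on channel 1 match
(E) mechanism M5 — flag F3 raised match; flag F2 raised match; flag F1 raised miss; signal on channel 2 match; signal on channel 1 match
(F) mechanism M8 — accounts for every observation (flag F2 raised through flag F1 raised → flag F2 raised)
Only (F) is consistent with every observation.

F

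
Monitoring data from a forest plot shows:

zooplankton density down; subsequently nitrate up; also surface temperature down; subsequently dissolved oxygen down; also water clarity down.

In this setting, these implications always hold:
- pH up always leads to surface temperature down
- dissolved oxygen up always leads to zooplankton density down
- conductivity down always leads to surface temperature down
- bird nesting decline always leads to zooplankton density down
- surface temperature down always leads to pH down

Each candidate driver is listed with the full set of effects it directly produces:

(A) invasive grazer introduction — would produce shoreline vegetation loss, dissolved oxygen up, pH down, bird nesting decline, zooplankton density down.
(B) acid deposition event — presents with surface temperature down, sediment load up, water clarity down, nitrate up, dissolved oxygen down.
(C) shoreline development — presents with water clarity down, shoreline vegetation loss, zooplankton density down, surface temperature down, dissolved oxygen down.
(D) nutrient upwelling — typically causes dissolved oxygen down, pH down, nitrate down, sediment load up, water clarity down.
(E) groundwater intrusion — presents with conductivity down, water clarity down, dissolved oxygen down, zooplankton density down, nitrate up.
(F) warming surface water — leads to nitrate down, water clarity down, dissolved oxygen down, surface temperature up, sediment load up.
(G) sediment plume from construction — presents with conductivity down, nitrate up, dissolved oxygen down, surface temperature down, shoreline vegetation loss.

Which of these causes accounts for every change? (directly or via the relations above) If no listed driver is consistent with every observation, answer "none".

Checking each candidate against the observations:
(A) invasive grazer introduction — zooplankton density down yes; nitrate up NO; surface temperature down NO; dissolved oxygen down NO; water clarity down NO
(B) acid deposition event — does not account for zooplankton density down
(C) shoreline development — does not account for nitrate up
(D) nutrient upwelling — zooplankton density down NO; nitrate up NO; surface temperature down NO; dissolved oxygen down yes; water clarity down yes
(E) groundwater intrusion — zooplankton density down yes; nitrate up yes; surface temperature down yes (through conductivity down → surface temperature down); dissolved oxygen down yes; water clarity down yes
(F) warming surface water — zooplankton density down NO; nitrate up NO; surface temperature down NO; dissolved oxygen down yes; water clarity down yes
(G) sediment plume from construction — zooplankton density down NO; nitrate up yes; surface temperature down yes; dissolved oxygen down yes; water clarity down NO
Only (E) is consistent with every observation.

E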